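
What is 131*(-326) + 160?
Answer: -42546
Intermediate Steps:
131*(-326) + 160 = -42706 + 160 = -42546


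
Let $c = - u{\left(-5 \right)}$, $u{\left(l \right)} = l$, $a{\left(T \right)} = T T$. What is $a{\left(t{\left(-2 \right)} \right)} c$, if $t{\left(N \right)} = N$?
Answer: $20$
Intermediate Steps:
$a{\left(T \right)} = T^{2}$
$c = 5$ ($c = \left(-1\right) \left(-5\right) = 5$)
$a{\left(t{\left(-2 \right)} \right)} c = \left(-2\right)^{2} \cdot 5 = 4 \cdot 5 = 20$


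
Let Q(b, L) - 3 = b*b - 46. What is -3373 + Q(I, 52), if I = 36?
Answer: -2120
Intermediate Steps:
Q(b, L) = -43 + b² (Q(b, L) = 3 + (b*b - 46) = 3 + (b² - 46) = 3 + (-46 + b²) = -43 + b²)
-3373 + Q(I, 52) = -3373 + (-43 + 36²) = -3373 + (-43 + 1296) = -3373 + 1253 = -2120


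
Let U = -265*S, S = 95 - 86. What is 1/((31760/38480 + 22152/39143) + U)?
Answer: -1448291/3452159044 ≈ -0.00041953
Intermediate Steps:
S = 9
U = -2385 (U = -265*9 = -2385)
1/((31760/38480 + 22152/39143) + U) = 1/((31760/38480 + 22152/39143) - 2385) = 1/((31760*(1/38480) + 22152*(1/39143)) - 2385) = 1/((397/481 + 1704/3011) - 2385) = 1/(2014991/1448291 - 2385) = 1/(-3452159044/1448291) = -1448291/3452159044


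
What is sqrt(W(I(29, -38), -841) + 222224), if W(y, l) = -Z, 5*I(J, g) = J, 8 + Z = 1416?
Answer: 4*sqrt(13801) ≈ 469.91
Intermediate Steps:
Z = 1408 (Z = -8 + 1416 = 1408)
I(J, g) = J/5
W(y, l) = -1408 (W(y, l) = -1*1408 = -1408)
sqrt(W(I(29, -38), -841) + 222224) = sqrt(-1408 + 222224) = sqrt(220816) = 4*sqrt(13801)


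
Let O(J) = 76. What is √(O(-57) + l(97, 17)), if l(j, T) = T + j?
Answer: √190 ≈ 13.784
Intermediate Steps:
√(O(-57) + l(97, 17)) = √(76 + (17 + 97)) = √(76 + 114) = √190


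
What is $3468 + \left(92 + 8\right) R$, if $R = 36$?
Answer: $7068$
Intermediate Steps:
$3468 + \left(92 + 8\right) R = 3468 + \left(92 + 8\right) 36 = 3468 + 100 \cdot 36 = 3468 + 3600 = 7068$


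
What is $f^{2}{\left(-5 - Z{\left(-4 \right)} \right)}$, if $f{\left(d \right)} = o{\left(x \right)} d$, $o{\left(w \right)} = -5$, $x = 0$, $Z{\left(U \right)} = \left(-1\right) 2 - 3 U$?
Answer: $5625$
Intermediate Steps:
$Z{\left(U \right)} = -2 - 3 U$
$f{\left(d \right)} = - 5 d$
$f^{2}{\left(-5 - Z{\left(-4 \right)} \right)} = \left(- 5 \left(-5 - \left(-2 - -12\right)\right)\right)^{2} = \left(- 5 \left(-5 - \left(-2 + 12\right)\right)\right)^{2} = \left(- 5 \left(-5 - 10\right)\right)^{2} = \left(\left(-5\right) \left(-15\right)\right)^{2} = 75^{2} = 5625$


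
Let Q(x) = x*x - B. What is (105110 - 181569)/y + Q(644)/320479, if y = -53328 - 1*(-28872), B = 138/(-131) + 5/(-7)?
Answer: 31770685259585/7187110766808 ≈ 4.4205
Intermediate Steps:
B = -1621/917 (B = 138*(-1/131) + 5*(-⅐) = -138/131 - 5/7 = -1621/917 ≈ -1.7677)
y = -24456 (y = -53328 + 28872 = -24456)
Q(x) = 1621/917 + x² (Q(x) = x*x - 1*(-1621/917) = x² + 1621/917 = 1621/917 + x²)
(105110 - 181569)/y + Q(644)/320479 = (105110 - 181569)/(-24456) + (1621/917 + 644²)/320479 = -76459*(-1/24456) + (1621/917 + 414736)*(1/320479) = 76459/24456 + (380314533/917)*(1/320479) = 76459/24456 + 380314533/293879243 = 31770685259585/7187110766808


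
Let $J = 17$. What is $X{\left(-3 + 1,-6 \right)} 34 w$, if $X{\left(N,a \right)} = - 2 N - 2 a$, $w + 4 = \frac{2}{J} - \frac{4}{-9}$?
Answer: $- \frac{16832}{9} \approx -1870.2$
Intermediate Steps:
$w = - \frac{526}{153}$ ($w = -4 + \left(\frac{2}{17} - \frac{4}{-9}\right) = -4 + \left(2 \cdot \frac{1}{17} - - \frac{4}{9}\right) = -4 + \left(\frac{2}{17} + \frac{4}{9}\right) = -4 + \frac{86}{153} = - \frac{526}{153} \approx -3.4379$)
$X{\left(-3 + 1,-6 \right)} 34 w = \left(- 2 \left(-3 + 1\right) - -12\right) 34 \left(- \frac{526}{153}\right) = \left(\left(-2\right) \left(-2\right) + 12\right) 34 \left(- \frac{526}{153}\right) = \left(4 + 12\right) 34 \left(- \frac{526}{153}\right) = 16 \cdot 34 \left(- \frac{526}{153}\right) = 544 \left(- \frac{526}{153}\right) = - \frac{16832}{9}$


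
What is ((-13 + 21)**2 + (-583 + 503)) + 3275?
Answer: 3259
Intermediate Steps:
((-13 + 21)**2 + (-583 + 503)) + 3275 = (8**2 - 80) + 3275 = (64 - 80) + 3275 = -16 + 3275 = 3259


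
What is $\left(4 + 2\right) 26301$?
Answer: $157806$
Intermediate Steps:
$\left(4 + 2\right) 26301 = 6 \cdot 26301 = 157806$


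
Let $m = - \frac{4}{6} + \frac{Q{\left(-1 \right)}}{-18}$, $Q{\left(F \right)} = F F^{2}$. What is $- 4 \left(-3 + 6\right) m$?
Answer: $\frac{22}{3} \approx 7.3333$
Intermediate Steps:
$Q{\left(F \right)} = F^{3}$
$m = - \frac{11}{18}$ ($m = - \frac{4}{6} + \frac{\left(-1\right)^{3}}{-18} = \left(-4\right) \frac{1}{6} - - \frac{1}{18} = - \frac{2}{3} + \frac{1}{18} = - \frac{11}{18} \approx -0.61111$)
$- 4 \left(-3 + 6\right) m = - 4 \left(-3 + 6\right) \left(- \frac{11}{18}\right) = \left(-4\right) 3 \left(- \frac{11}{18}\right) = \left(-12\right) \left(- \frac{11}{18}\right) = \frac{22}{3}$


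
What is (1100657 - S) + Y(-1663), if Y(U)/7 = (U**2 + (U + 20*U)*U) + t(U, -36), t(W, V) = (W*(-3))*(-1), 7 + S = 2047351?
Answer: 424916016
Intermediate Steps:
S = 2047344 (S = -7 + 2047351 = 2047344)
t(W, V) = 3*W (t(W, V) = -3*W*(-1) = 3*W)
Y(U) = 21*U + 154*U**2 (Y(U) = 7*((U**2 + (U + 20*U)*U) + 3*U) = 7*((U**2 + (21*U)*U) + 3*U) = 7*((U**2 + 21*U**2) + 3*U) = 7*(22*U**2 + 3*U) = 7*(3*U + 22*U**2) = 21*U + 154*U**2)
(1100657 - S) + Y(-1663) = (1100657 - 1*2047344) + 7*(-1663)*(3 + 22*(-1663)) = (1100657 - 2047344) + 7*(-1663)*(3 - 36586) = -946687 + 7*(-1663)*(-36583) = -946687 + 425862703 = 424916016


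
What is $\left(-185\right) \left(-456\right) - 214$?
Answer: $84146$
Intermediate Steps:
$\left(-185\right) \left(-456\right) - 214 = 84360 - 214 = 84146$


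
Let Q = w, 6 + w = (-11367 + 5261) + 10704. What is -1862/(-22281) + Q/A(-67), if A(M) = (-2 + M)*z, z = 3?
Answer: -4853758/219627 ≈ -22.100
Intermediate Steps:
w = 4592 (w = -6 + ((-11367 + 5261) + 10704) = -6 + (-6106 + 10704) = -6 + 4598 = 4592)
Q = 4592
A(M) = -6 + 3*M (A(M) = (-2 + M)*3 = -6 + 3*M)
-1862/(-22281) + Q/A(-67) = -1862/(-22281) + 4592/(-6 + 3*(-67)) = -1862*(-1/22281) + 4592/(-6 - 201) = 266/3183 + 4592/(-207) = 266/3183 + 4592*(-1/207) = 266/3183 - 4592/207 = -4853758/219627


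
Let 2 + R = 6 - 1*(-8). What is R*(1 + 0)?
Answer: 12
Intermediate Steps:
R = 12 (R = -2 + (6 - 1*(-8)) = -2 + (6 + 8) = -2 + 14 = 12)
R*(1 + 0) = 12*(1 + 0) = 12*1 = 12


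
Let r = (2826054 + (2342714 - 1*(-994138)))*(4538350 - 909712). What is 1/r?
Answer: 1/22362954902028 ≈ 4.4717e-14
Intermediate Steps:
r = 22362954902028 (r = (2826054 + (2342714 + 994138))*3628638 = (2826054 + 3336852)*3628638 = 6162906*3628638 = 22362954902028)
1/r = 1/22362954902028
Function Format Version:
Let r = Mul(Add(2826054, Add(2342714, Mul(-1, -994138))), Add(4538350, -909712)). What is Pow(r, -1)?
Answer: Rational(1, 22362954902028) ≈ 4.4717e-14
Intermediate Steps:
r = 22362954902028 (r = Mul(Add(2826054, Add(2342714, 994138)), 3628638) = Mul(Add(2826054, 3336852), 3628638) = Mul(6162906, 3628638) = 22362954902028)
Pow(r, -1) = Pow(22362954902028, -1) = Rational(1, 22362954902028)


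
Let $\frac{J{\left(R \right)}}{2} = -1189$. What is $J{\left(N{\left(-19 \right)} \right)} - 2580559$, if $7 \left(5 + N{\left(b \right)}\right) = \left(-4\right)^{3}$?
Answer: $-2582937$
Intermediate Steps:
$N{\left(b \right)} = - \frac{99}{7}$ ($N{\left(b \right)} = -5 + \frac{\left(-4\right)^{3}}{7} = -5 + \frac{1}{7} \left(-64\right) = -5 - \frac{64}{7} = - \frac{99}{7}$)
$J{\left(R \right)} = -2378$ ($J{\left(R \right)} = 2 \left(-1189\right) = -2378$)
$J{\left(N{\left(-19 \right)} \right)} - 2580559 = -2378 - 2580559 = -2582937$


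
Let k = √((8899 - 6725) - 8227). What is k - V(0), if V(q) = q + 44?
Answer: -44 + I*√6053 ≈ -44.0 + 77.801*I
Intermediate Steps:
V(q) = 44 + q
k = I*√6053 (k = √(2174 - 8227) = √(-6053) = I*√6053 ≈ 77.801*I)
k - V(0) = I*√6053 - (44 + 0) = I*√6053 - 1*44 = I*√6053 - 44 = -44 + I*√6053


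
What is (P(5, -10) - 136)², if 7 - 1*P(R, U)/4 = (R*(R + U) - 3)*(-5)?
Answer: 446224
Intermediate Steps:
P(R, U) = -32 + 20*R*(R + U) (P(R, U) = 28 - 4*(R*(R + U) - 3)*(-5) = 28 - 4*(-3 + R*(R + U))*(-5) = 28 - 4*(15 - 5*R*(R + U)) = 28 + (-60 + 20*R*(R + U)) = -32 + 20*R*(R + U))
(P(5, -10) - 136)² = ((-32 + 20*5² + 20*5*(-10)) - 136)² = ((-32 + 20*25 - 1000) - 136)² = ((-32 + 500 - 1000) - 136)² = (-532 - 136)² = (-668)² = 446224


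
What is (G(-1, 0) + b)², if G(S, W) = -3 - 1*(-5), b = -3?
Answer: 1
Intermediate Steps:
G(S, W) = 2 (G(S, W) = -3 + 5 = 2)
(G(-1, 0) + b)² = (2 - 3)² = (-1)² = 1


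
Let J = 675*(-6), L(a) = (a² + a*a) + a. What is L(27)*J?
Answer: -6014250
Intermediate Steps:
L(a) = a + 2*a² (L(a) = (a² + a²) + a = 2*a² + a = a + 2*a²)
J = -4050
L(27)*J = (27*(1 + 2*27))*(-4050) = (27*(1 + 54))*(-4050) = (27*55)*(-4050) = 1485*(-4050) = -6014250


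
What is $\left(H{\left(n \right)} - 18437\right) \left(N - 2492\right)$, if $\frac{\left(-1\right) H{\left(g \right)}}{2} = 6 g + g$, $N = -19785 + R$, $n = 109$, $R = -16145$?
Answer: $767018386$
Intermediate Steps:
$N = -35930$ ($N = -19785 - 16145 = -35930$)
$H{\left(g \right)} = - 14 g$ ($H{\left(g \right)} = - 2 \left(6 g + g\right) = - 2 \cdot 7 g = - 14 g$)
$\left(H{\left(n \right)} - 18437\right) \left(N - 2492\right) = \left(\left(-14\right) 109 - 18437\right) \left(-35930 - 2492\right) = \left(-1526 - 18437\right) \left(-38422\right) = \left(-19963\right) \left(-38422\right) = 767018386$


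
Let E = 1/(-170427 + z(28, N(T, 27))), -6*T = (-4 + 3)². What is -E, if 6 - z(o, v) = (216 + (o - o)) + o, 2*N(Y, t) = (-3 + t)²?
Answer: 1/170665 ≈ 5.8594e-6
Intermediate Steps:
T = -⅙ (T = -(-4 + 3)²/6 = -⅙*(-1)² = -⅙*1 = -⅙ ≈ -0.16667)
N(Y, t) = (-3 + t)²/2
z(o, v) = -210 - o (z(o, v) = 6 - ((216 + (o - o)) + o) = 6 - ((216 + 0) + o) = 6 - (216 + o) = 6 + (-216 - o) = -210 - o)
E = -1/170665 (E = 1/(-170427 + (-210 - 1*28)) = 1/(-170427 + (-210 - 28)) = 1/(-170427 - 238) = 1/(-170665) = -1/170665 ≈ -5.8594e-6)
-E = -1*(-1/170665) = 1/170665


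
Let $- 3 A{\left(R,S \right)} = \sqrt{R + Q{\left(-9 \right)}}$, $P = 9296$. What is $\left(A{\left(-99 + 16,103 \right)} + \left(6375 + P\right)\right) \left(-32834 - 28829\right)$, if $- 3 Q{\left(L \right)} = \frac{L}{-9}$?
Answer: $-966320873 + \frac{308315 i \sqrt{30}}{9} \approx -9.6632 \cdot 10^{8} + 1.8763 \cdot 10^{5} i$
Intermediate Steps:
$Q{\left(L \right)} = \frac{L}{27}$ ($Q{\left(L \right)} = - \frac{L \frac{1}{-9}}{3} = - \frac{L \left(- \frac{1}{9}\right)}{3} = - \frac{\left(- \frac{1}{9}\right) L}{3} = \frac{L}{27}$)
$A{\left(R,S \right)} = - \frac{\sqrt{- \frac{1}{3} + R}}{3}$ ($A{\left(R,S \right)} = - \frac{\sqrt{R + \frac{1}{27} \left(-9\right)}}{3} = - \frac{\sqrt{R - \frac{1}{3}}}{3} = - \frac{\sqrt{- \frac{1}{3} + R}}{3}$)
$\left(A{\left(-99 + 16,103 \right)} + \left(6375 + P\right)\right) \left(-32834 - 28829\right) = \left(- \frac{\sqrt{-3 + 9 \left(-99 + 16\right)}}{9} + \left(6375 + 9296\right)\right) \left(-32834 - 28829\right) = \left(- \frac{\sqrt{-3 + 9 \left(-83\right)}}{9} + 15671\right) \left(-61663\right) = \left(- \frac{\sqrt{-3 - 747}}{9} + 15671\right) \left(-61663\right) = \left(- \frac{\sqrt{-750}}{9} + 15671\right) \left(-61663\right) = \left(- \frac{5 i \sqrt{30}}{9} + 15671\right) \left(-61663\right) = \left(15671 - \frac{5 i \sqrt{30}}{9}\right) \left(-61663\right) = -966320873 + \frac{308315 i \sqrt{30}}{9}$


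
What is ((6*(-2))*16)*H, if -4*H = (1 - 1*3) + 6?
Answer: 192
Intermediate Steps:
H = -1 (H = -((1 - 1*3) + 6)/4 = -((1 - 3) + 6)/4 = -(-2 + 6)/4 = -¼*4 = -1)
((6*(-2))*16)*H = ((6*(-2))*16)*(-1) = -12*16*(-1) = -192*(-1) = 192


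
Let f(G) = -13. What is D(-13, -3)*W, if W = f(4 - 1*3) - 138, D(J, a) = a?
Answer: 453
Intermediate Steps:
W = -151 (W = -13 - 138 = -151)
D(-13, -3)*W = -3*(-151) = 453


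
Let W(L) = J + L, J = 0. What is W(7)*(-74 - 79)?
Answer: -1071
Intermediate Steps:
W(L) = L (W(L) = 0 + L = L)
W(7)*(-74 - 79) = 7*(-74 - 79) = 7*(-153) = -1071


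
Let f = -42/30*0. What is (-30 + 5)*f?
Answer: 0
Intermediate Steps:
f = 0 (f = -42*1/30*0 = -7/5*0 = 0)
(-30 + 5)*f = (-30 + 5)*0 = -25*0 = 0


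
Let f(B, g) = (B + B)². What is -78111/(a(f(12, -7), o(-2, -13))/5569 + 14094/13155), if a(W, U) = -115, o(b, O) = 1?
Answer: -1907475697215/25658887 ≈ -74340.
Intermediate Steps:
f(B, g) = 4*B² (f(B, g) = (2*B)² = 4*B²)
-78111/(a(f(12, -7), o(-2, -13))/5569 + 14094/13155) = -78111/(-115/5569 + 14094/13155) = -78111/(-115*1/5569 + 14094*(1/13155)) = -78111/(-115/5569 + 4698/4385) = -78111/25658887/24420065 = -78111*24420065/25658887 = -1907475697215/25658887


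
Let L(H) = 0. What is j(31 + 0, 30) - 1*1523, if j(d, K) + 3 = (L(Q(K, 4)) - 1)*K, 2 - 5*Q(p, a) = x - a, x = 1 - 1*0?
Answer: -1556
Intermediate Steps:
x = 1 (x = 1 + 0 = 1)
Q(p, a) = ⅕ + a/5 (Q(p, a) = ⅖ - (1 - a)/5 = ⅖ + (-⅕ + a/5) = ⅕ + a/5)
j(d, K) = -3 - K (j(d, K) = -3 + (0 - 1)*K = -3 - K)
j(31 + 0, 30) - 1*1523 = (-3 - 1*30) - 1*1523 = (-3 - 30) - 1523 = -33 - 1523 = -1556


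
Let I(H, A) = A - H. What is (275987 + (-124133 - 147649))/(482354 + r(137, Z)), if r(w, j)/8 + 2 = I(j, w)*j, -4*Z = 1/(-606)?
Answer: 3088454760/354264087623 ≈ 0.0087179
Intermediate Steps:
Z = 1/2424 (Z = -¼/(-606) = -¼*(-1/606) = 1/2424 ≈ 0.00041254)
r(w, j) = -16 + 8*j*(w - j) (r(w, j) = -16 + 8*((w - j)*j) = -16 + 8*(j*(w - j)) = -16 + 8*j*(w - j))
(275987 + (-124133 - 147649))/(482354 + r(137, Z)) = (275987 + (-124133 - 147649))/(482354 + (-16 - 8*1/2424*(1/2424 - 1*137))) = (275987 - 271782)/(482354 + (-16 - 8*1/2424*(1/2424 - 137))) = 4205/(482354 + (-16 - 8*1/2424*(-332087/2424))) = 4205/(482354 + (-16 + 332087/734472)) = 4205/(482354 - 11419465/734472) = 4205/(354264087623/734472) = 4205*(734472/354264087623) = 3088454760/354264087623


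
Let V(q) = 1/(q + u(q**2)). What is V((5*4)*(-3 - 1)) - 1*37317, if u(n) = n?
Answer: -235843439/6320 ≈ -37317.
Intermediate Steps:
V(q) = 1/(q + q**2)
V((5*4)*(-3 - 1)) - 1*37317 = 1/((((5*4)*(-3 - 1)))*(1 + (5*4)*(-3 - 1))) - 1*37317 = 1/(((20*(-4)))*(1 + 20*(-4))) - 37317 = 1/((-80)*(1 - 80)) - 37317 = -1/80/(-79) - 37317 = -1/80*(-1/79) - 37317 = 1/6320 - 37317 = -235843439/6320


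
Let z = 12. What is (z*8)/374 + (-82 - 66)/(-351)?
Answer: 44524/65637 ≈ 0.67834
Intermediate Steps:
(z*8)/374 + (-82 - 66)/(-351) = (12*8)/374 + (-82 - 66)/(-351) = 96*(1/374) - 148*(-1/351) = 48/187 + 148/351 = 44524/65637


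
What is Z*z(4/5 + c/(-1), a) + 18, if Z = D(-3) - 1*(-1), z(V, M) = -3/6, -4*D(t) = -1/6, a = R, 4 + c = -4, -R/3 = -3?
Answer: 839/48 ≈ 17.479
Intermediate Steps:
R = 9 (R = -3*(-3) = 9)
c = -8 (c = -4 - 4 = -8)
a = 9
D(t) = 1/24 (D(t) = -(-1)/(4*6) = -1/4*(-1/6) = 1/24)
z(V, M) = -1/2 (z(V, M) = -3*1/6 = -1/2)
Z = 25/24 (Z = 1/24 - 1*(-1) = 1/24 + 1 = 25/24 ≈ 1.0417)
Z*z(4/5 + c/(-1), a) + 18 = (25/24)*(-1/2) + 18 = -25/48 + 18 = 839/48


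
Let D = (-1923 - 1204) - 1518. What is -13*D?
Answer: 60385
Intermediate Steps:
D = -4645 (D = -3127 - 1518 = -4645)
-13*D = -13*(-4645) = 60385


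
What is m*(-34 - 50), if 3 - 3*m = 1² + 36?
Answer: 952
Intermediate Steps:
m = -34/3 (m = 1 - (1² + 36)/3 = 1 - (1 + 36)/3 = 1 - ⅓*37 = 1 - 37/3 = -34/3 ≈ -11.333)
m*(-34 - 50) = -34*(-34 - 50)/3 = -34/3*(-84) = 952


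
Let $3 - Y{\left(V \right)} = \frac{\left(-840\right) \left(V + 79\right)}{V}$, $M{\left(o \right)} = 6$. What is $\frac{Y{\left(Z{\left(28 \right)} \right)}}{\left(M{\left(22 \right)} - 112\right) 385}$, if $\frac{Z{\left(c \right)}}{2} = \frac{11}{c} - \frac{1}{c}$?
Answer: $- \frac{93747}{40810} \approx -2.2972$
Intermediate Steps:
$Z{\left(c \right)} = \frac{20}{c}$ ($Z{\left(c \right)} = 2 \left(\frac{11}{c} - \frac{1}{c}\right) = 2 \frac{10}{c} = \frac{20}{c}$)
$Y{\left(V \right)} = 3 - \frac{-66360 - 840 V}{V}$ ($Y{\left(V \right)} = 3 - \frac{\left(-840\right) \left(V + 79\right)}{V} = 3 - \frac{\left(-840\right) \left(79 + V\right)}{V} = 3 - \frac{-66360 - 840 V}{V}$)
$\frac{Y{\left(Z{\left(28 \right)} \right)}}{\left(M{\left(22 \right)} - 112\right) 385} = \frac{843 + \frac{66360}{20 \cdot \frac{1}{28}}}{\left(6 - 112\right) 385} = \frac{843 + \frac{66360}{20 \cdot \frac{1}{28}}}{\left(-106\right) 385} = \frac{843 + \frac{66360}{\frac{5}{7}}}{-40810} = \left(843 + 66360 \cdot \frac{7}{5}\right) \left(- \frac{1}{40810}\right) = \left(843 + 92904\right) \left(- \frac{1}{40810}\right) = 93747 \left(- \frac{1}{40810}\right) = - \frac{93747}{40810}$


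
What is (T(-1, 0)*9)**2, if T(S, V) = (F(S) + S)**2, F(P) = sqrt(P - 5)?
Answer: 81 + 1620*I*sqrt(6) ≈ 81.0 + 3968.2*I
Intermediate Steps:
F(P) = sqrt(-5 + P)
T(S, V) = (S + sqrt(-5 + S))**2 (T(S, V) = (sqrt(-5 + S) + S)**2 = (S + sqrt(-5 + S))**2)
(T(-1, 0)*9)**2 = ((-1 + sqrt(-5 - 1))**2*9)**2 = ((-1 + sqrt(-6))**2*9)**2 = ((-1 + I*sqrt(6))**2*9)**2 = (9*(-1 + I*sqrt(6))**2)**2 = 81*(-1 + I*sqrt(6))**4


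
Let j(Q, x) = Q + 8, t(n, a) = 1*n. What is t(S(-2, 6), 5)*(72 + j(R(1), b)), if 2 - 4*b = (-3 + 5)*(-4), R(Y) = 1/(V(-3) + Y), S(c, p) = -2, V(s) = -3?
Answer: -159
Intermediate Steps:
R(Y) = 1/(-3 + Y)
t(n, a) = n
b = 5/2 (b = ½ - (-3 + 5)*(-4)/4 = ½ - (-4)/2 = ½ - ¼*(-8) = ½ + 2 = 5/2 ≈ 2.5000)
j(Q, x) = 8 + Q
t(S(-2, 6), 5)*(72 + j(R(1), b)) = -2*(72 + (8 + 1/(-3 + 1))) = -2*(72 + (8 + 1/(-2))) = -2*(72 + (8 - ½)) = -2*(72 + 15/2) = -2*159/2 = -159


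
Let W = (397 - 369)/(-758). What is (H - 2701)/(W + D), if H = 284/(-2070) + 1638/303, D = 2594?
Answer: -106801543193/102769612920 ≈ -1.0392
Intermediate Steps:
W = -14/379 (W = 28*(-1/758) = -14/379 ≈ -0.036939)
H = 550768/104535 (H = 284*(-1/2070) + 1638*(1/303) = -142/1035 + 546/101 = 550768/104535 ≈ 5.2687)
(H - 2701)/(W + D) = (550768/104535 - 2701)/(-14/379 + 2594) = -281798267/(104535*983112/379) = -281798267/104535*379/983112 = -106801543193/102769612920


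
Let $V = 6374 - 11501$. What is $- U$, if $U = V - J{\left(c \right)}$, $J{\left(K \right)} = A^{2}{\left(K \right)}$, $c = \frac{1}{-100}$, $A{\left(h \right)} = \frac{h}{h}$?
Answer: $5128$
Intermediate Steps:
$A{\left(h \right)} = 1$
$c = - \frac{1}{100} \approx -0.01$
$J{\left(K \right)} = 1$ ($J{\left(K \right)} = 1^{2} = 1$)
$V = -5127$
$U = -5128$ ($U = -5127 - 1 = -5128$)
$- U = \left(-1\right) \left(-5128\right) = 5128$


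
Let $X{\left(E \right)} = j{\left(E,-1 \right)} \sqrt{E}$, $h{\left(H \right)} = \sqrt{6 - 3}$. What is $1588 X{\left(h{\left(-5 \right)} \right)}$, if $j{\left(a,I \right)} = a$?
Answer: $1588 \cdot 3^{\frac{3}{4}} \approx 3619.9$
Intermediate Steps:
$h{\left(H \right)} = \sqrt{3}$
$X{\left(E \right)} = E^{\frac{3}{2}}$ ($X{\left(E \right)} = E \sqrt{E} = E^{\frac{3}{2}}$)
$1588 X{\left(h{\left(-5 \right)} \right)} = 1588 \left(\sqrt{3}\right)^{\frac{3}{2}} = 1588 \cdot 3^{\frac{3}{4}}$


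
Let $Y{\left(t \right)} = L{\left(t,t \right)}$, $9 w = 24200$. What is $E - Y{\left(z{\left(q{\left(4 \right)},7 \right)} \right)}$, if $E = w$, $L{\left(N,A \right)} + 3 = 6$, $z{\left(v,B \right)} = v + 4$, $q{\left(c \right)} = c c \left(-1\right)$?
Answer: $\frac{24173}{9} \approx 2685.9$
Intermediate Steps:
$q{\left(c \right)} = - c^{2}$ ($q{\left(c \right)} = c^{2} \left(-1\right) = - c^{2}$)
$w = \frac{24200}{9}$ ($w = \frac{1}{9} \cdot 24200 = \frac{24200}{9} \approx 2688.9$)
$z{\left(v,B \right)} = 4 + v$
$L{\left(N,A \right)} = 3$ ($L{\left(N,A \right)} = -3 + 6 = 3$)
$Y{\left(t \right)} = 3$
$E = \frac{24200}{9} \approx 2688.9$
$E - Y{\left(z{\left(q{\left(4 \right)},7 \right)} \right)} = \frac{24200}{9} - 3 = \frac{24173}{9}$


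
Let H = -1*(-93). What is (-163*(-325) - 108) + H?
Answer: 52960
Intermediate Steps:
H = 93
(-163*(-325) - 108) + H = (-163*(-325) - 108) + 93 = (52975 - 108) + 93 = 52867 + 93 = 52960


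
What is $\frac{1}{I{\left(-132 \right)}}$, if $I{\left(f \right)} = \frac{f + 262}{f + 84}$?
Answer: $- \frac{24}{65} \approx -0.36923$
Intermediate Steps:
$I{\left(f \right)} = \frac{262 + f}{84 + f}$
$\frac{1}{I{\left(-132 \right)}} = \frac{1}{\frac{1}{84 - 132} \left(262 - 132\right)} = \frac{1}{\frac{1}{-48} \cdot 130} = \frac{1}{\left(- \frac{1}{48}\right) 130} = \frac{1}{- \frac{65}{24}} = - \frac{24}{65}$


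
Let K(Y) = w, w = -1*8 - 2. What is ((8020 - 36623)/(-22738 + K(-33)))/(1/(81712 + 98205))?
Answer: 5146165951/22748 ≈ 2.2623e+5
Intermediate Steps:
w = -10 (w = -8 - 2 = -10)
K(Y) = -10
((8020 - 36623)/(-22738 + K(-33)))/(1/(81712 + 98205)) = ((8020 - 36623)/(-22738 - 10))/(1/(81712 + 98205)) = (-28603/(-22748))/(1/179917) = (-28603*(-1/22748))/(1/179917) = (28603/22748)*179917 = 5146165951/22748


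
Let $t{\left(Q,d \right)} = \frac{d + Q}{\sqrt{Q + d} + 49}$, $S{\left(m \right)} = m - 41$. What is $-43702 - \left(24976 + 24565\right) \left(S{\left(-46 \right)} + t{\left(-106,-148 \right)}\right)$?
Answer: $\frac{11943786361}{2655} - \frac{12583414 i \sqrt{254}}{2655} \approx 4.4986 \cdot 10^{6} - 75536.0 i$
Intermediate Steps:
$S{\left(m \right)} = -41 + m$
$t{\left(Q,d \right)} = \frac{Q + d}{49 + \sqrt{Q + d}}$
$-43702 - \left(24976 + 24565\right) \left(S{\left(-46 \right)} + t{\left(-106,-148 \right)}\right) = -43702 - \left(24976 + 24565\right) \left(\left(-41 - 46\right) + \frac{-106 - 148}{49 + \sqrt{-106 - 148}}\right) = -43702 - 49541 \left(-87 + \frac{1}{49 + \sqrt{-254}} \left(-254\right)\right) = -43702 - 49541 \left(-87 + \frac{1}{49 + i \sqrt{254}} \left(-254\right)\right) = -43702 - 49541 \left(-87 - \frac{254}{49 + i \sqrt{254}}\right) = -43702 - \left(-4310067 - \frac{12583414}{49 + i \sqrt{254}}\right) = -43702 + \left(4310067 + \frac{12583414}{49 + i \sqrt{254}}\right) = 4266365 + \frac{12583414}{49 + i \sqrt{254}}$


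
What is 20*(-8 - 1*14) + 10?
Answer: -430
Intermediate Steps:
20*(-8 - 1*14) + 10 = 20*(-8 - 14) + 10 = 20*(-22) + 10 = -440 + 10 = -430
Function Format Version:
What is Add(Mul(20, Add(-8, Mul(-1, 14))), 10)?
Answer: -430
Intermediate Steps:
Add(Mul(20, Add(-8, Mul(-1, 14))), 10) = Add(Mul(20, Add(-8, -14)), 10) = Add(Mul(20, -22), 10) = Add(-440, 10) = -430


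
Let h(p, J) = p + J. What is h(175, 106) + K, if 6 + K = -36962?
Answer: -36687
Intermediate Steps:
h(p, J) = J + p
K = -36968 (K = -6 - 36962 = -36968)
h(175, 106) + K = (106 + 175) - 36968 = 281 - 36968 = -36687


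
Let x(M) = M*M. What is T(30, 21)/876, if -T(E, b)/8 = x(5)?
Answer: -50/219 ≈ -0.22831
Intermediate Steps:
x(M) = M**2
T(E, b) = -200 (T(E, b) = -8*5**2 = -8*25 = -200)
T(30, 21)/876 = -200/876 = -200*1/876 = -50/219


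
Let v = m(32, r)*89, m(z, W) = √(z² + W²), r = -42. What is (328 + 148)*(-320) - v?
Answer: -152320 - 178*√697 ≈ -1.5702e+5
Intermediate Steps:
m(z, W) = √(W² + z²)
v = 178*√697 (v = √((-42)² + 32²)*89 = √(1764 + 1024)*89 = √2788*89 = (2*√697)*89 = 178*√697 ≈ 4699.3)
(328 + 148)*(-320) - v = (328 + 148)*(-320) - 178*√697 = 476*(-320) - 178*√697 = -152320 - 178*√697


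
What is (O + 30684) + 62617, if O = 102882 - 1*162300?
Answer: 33883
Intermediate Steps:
O = -59418 (O = 102882 - 162300 = -59418)
(O + 30684) + 62617 = (-59418 + 30684) + 62617 = -28734 + 62617 = 33883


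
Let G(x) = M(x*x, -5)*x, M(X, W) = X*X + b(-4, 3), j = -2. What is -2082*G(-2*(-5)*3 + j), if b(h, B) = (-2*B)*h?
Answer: -35833385280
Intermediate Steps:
b(h, B) = -2*B*h
M(X, W) = 24 + X² (M(X, W) = X*X - 2*3*(-4) = X² + 24 = 24 + X²)
G(x) = x*(24 + x⁴) (G(x) = (24 + (x*x)²)*x = (24 + (x²)²)*x = (24 + x⁴)*x = x*(24 + x⁴))
-2082*G(-2*(-5)*3 + j) = -2082*(-2*(-5)*3 - 2)*(24 + (-2*(-5)*3 - 2)⁴) = -2082*(10*3 - 2)*(24 + (10*3 - 2)⁴) = -2082*(30 - 2)*(24 + (30 - 2)⁴) = -58296*(24 + 28⁴) = -58296*(24 + 614656) = -58296*614680 = -2082*17211040 = -35833385280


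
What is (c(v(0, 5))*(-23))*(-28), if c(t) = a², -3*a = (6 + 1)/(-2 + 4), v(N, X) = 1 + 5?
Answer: 7889/9 ≈ 876.56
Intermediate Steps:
v(N, X) = 6
a = -7/6 (a = -(6 + 1)/(3*(-2 + 4)) = -7/(3*2) = -⅓*7/2 = -7/6 ≈ -1.1667)
c(t) = 49/36 (c(t) = (-7/6)² = 49/36)
(c(v(0, 5))*(-23))*(-28) = ((49/36)*(-23))*(-28) = -1127/36*(-28) = 7889/9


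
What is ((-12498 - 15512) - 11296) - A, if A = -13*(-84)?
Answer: -40398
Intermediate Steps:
A = 1092
((-12498 - 15512) - 11296) - A = ((-12498 - 15512) - 11296) - 1*1092 = (-28010 - 11296) - 1092 = -39306 - 1092 = -40398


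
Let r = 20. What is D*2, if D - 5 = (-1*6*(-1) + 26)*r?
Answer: 1290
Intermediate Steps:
D = 645 (D = 5 + (-1*6*(-1) + 26)*20 = 5 + (-6*(-1) + 26)*20 = 5 + (6 + 26)*20 = 5 + 32*20 = 5 + 640 = 645)
D*2 = 645*2 = 1290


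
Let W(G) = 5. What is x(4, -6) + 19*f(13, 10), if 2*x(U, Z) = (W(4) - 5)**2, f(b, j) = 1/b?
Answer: 19/13 ≈ 1.4615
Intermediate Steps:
x(U, Z) = 0 (x(U, Z) = (5 - 5)**2/2 = (1/2)*0**2 = (1/2)*0 = 0)
x(4, -6) + 19*f(13, 10) = 0 + 19/13 = 19/13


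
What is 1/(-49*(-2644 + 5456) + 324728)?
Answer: 1/186940 ≈ 5.3493e-6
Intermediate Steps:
1/(-49*(-2644 + 5456) + 324728) = 1/(-49*2812 + 324728) = 1/(-137788 + 324728) = 1/186940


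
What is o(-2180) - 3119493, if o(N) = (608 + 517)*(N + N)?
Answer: -8024493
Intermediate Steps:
o(N) = 2250*N (o(N) = 1125*(2*N) = 2250*N)
o(-2180) - 3119493 = 2250*(-2180) - 3119493 = -4905000 - 3119493 = -8024493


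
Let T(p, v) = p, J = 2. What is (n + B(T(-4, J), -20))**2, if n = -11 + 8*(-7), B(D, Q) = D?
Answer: 5041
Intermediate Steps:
n = -67 (n = -11 - 56 = -67)
(n + B(T(-4, J), -20))**2 = (-67 - 4)**2 = (-71)**2 = 5041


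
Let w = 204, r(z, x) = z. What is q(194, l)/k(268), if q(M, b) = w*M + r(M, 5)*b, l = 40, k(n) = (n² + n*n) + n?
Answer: 11834/35979 ≈ 0.32891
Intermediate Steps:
k(n) = n + 2*n² (k(n) = (n² + n²) + n = 2*n² + n = n + 2*n²)
q(M, b) = 204*M + M*b
q(194, l)/k(268) = (194*(204 + 40))/((268*(1 + 2*268))) = (194*244)/((268*(1 + 536))) = 47336/((268*537)) = 47336/143916 = 47336*(1/143916) = 11834/35979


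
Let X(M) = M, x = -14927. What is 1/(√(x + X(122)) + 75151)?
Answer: 75151/5647687606 - 3*I*√1645/5647687606 ≈ 1.3307e-5 - 2.1544e-8*I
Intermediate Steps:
1/(√(x + X(122)) + 75151) = 1/(√(-14927 + 122) + 75151) = 1/(√(-14805) + 75151) = 1/(3*I*√1645 + 75151) = 1/(75151 + 3*I*√1645)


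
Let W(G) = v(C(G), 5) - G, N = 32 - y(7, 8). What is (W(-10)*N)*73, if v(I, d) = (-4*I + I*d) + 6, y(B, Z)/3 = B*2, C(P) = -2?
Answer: -10220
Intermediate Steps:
y(B, Z) = 6*B (y(B, Z) = 3*(B*2) = 3*(2*B) = 6*B)
v(I, d) = 6 - 4*I + I*d
N = -10 (N = 32 - 6*7 = 32 - 1*42 = 32 - 42 = -10)
W(G) = 4 - G (W(G) = (6 - 4*(-2) - 2*5) - G = (6 + 8 - 10) - G = 4 - G)
(W(-10)*N)*73 = ((4 - 1*(-10))*(-10))*73 = ((4 + 10)*(-10))*73 = (14*(-10))*73 = -140*73 = -10220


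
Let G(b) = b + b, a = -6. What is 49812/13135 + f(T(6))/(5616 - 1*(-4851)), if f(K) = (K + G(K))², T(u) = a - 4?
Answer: 59244856/15276005 ≈ 3.8783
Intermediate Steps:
T(u) = -10 (T(u) = -6 - 4 = -10)
G(b) = 2*b
f(K) = 9*K² (f(K) = (K + 2*K)² = (3*K)² = 9*K²)
49812/13135 + f(T(6))/(5616 - 1*(-4851)) = 49812/13135 + (9*(-10)²)/(5616 - 1*(-4851)) = 49812*(1/13135) + (9*100)/(5616 + 4851) = 49812/13135 + 900/10467 = 49812/13135 + 900*(1/10467) = 49812/13135 + 100/1163 = 59244856/15276005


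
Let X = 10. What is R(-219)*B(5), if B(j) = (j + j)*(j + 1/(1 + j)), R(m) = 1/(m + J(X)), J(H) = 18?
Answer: -155/603 ≈ -0.25705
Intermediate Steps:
R(m) = 1/(18 + m) (R(m) = 1/(m + 18) = 1/(18 + m))
B(j) = 2*j*(j + 1/(1 + j)) (B(j) = (2*j)*(j + 1/(1 + j)) = 2*j*(j + 1/(1 + j)))
R(-219)*B(5) = (2*5*(1 + 5 + 5**2)/(1 + 5))/(18 - 219) = (2*5*(1 + 5 + 25)/6)/(-201) = -2*5*31/(201*6) = -1/201*155/3 = -155/603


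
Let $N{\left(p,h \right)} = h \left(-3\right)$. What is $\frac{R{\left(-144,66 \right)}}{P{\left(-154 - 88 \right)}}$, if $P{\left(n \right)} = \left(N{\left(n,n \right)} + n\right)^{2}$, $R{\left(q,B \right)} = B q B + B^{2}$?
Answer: $- \frac{117}{44} \approx -2.6591$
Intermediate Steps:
$R{\left(q,B \right)} = B^{2} + q B^{2}$ ($R{\left(q,B \right)} = q B^{2} + B^{2} = B^{2} + q B^{2}$)
$N{\left(p,h \right)} = - 3 h$
$P{\left(n \right)} = 4 n^{2}$ ($P{\left(n \right)} = \left(- 3 n + n\right)^{2} = \left(- 2 n\right)^{2} = 4 n^{2}$)
$\frac{R{\left(-144,66 \right)}}{P{\left(-154 - 88 \right)}} = \frac{66^{2} \left(1 - 144\right)}{4 \left(-154 - 88\right)^{2}} = \frac{4356 \left(-143\right)}{4 \left(-242\right)^{2}} = - \frac{622908}{4 \cdot 58564} = - \frac{622908}{234256} = \left(-622908\right) \frac{1}{234256} = - \frac{117}{44}$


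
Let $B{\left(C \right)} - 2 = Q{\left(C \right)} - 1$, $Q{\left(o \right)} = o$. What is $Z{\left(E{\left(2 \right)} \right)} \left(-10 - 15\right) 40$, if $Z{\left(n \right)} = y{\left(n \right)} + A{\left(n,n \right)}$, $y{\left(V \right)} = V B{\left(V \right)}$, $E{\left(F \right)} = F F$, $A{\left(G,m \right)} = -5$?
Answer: $-15000$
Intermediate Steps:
$E{\left(F \right)} = F^{2}$
$B{\left(C \right)} = 1 + C$ ($B{\left(C \right)} = 2 + \left(C - 1\right) = 2 + \left(-1 + C\right) = 1 + C$)
$y{\left(V \right)} = V \left(1 + V\right)$
$Z{\left(n \right)} = -5 + n \left(1 + n\right)$ ($Z{\left(n \right)} = n \left(1 + n\right) - 5 = -5 + n \left(1 + n\right)$)
$Z{\left(E{\left(2 \right)} \right)} \left(-10 - 15\right) 40 = \left(-5 + 2^{2} \left(1 + 2^{2}\right)\right) \left(-10 - 15\right) 40 = \left(-5 + 4 \left(1 + 4\right)\right) \left(-10 - 15\right) 40 = \left(-5 + 4 \cdot 5\right) \left(-25\right) 40 = \left(-5 + 20\right) \left(-25\right) 40 = 15 \left(-25\right) 40 = \left(-375\right) 40 = -15000$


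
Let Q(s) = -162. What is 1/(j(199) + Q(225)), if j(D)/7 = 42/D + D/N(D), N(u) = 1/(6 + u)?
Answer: 199/56795491 ≈ 3.5038e-6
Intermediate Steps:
j(D) = 294/D + 7*D*(6 + D) (j(D) = 7*(42/D + D/(1/(6 + D))) = 7*(42/D + D*(6 + D)) = 294/D + 7*D*(6 + D))
1/(j(199) + Q(225)) = 1/(7*(42 + 199²*(6 + 199))/199 - 162) = 1/(7*(1/199)*(42 + 39601*205) - 162) = 1/(7*(1/199)*(42 + 8118205) - 162) = 1/(7*(1/199)*8118247 - 162) = 1/(56827729/199 - 162) = 1/(56795491/199) = 199/56795491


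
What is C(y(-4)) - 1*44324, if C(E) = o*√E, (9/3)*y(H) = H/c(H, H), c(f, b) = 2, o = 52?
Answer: -44324 + 52*I*√6/3 ≈ -44324.0 + 42.458*I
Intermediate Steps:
y(H) = H/6 (y(H) = (H/2)/3 = H/6)
C(E) = 52*√E
C(y(-4)) - 1*44324 = 52*√((⅙)*(-4)) - 1*44324 = 52*√(-⅔) - 44324 = 52*(I*√6/3) - 44324 = 52*I*√6/3 - 44324 = -44324 + 52*I*√6/3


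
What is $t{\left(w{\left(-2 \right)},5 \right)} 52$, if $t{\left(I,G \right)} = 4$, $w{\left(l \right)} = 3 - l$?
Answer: $208$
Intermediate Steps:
$t{\left(w{\left(-2 \right)},5 \right)} 52 = 4 \cdot 52 = 208$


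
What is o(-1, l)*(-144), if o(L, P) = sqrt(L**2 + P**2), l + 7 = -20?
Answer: -144*sqrt(730) ≈ -3890.7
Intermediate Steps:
l = -27 (l = -7 - 20 = -27)
o(-1, l)*(-144) = sqrt((-1)**2 + (-27)**2)*(-144) = sqrt(1 + 729)*(-144) = sqrt(730)*(-144) = -144*sqrt(730)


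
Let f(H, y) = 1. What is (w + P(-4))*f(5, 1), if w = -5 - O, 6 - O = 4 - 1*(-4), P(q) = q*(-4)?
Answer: 13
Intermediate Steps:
P(q) = -4*q
O = -2 (O = 6 - (4 - 1*(-4)) = 6 - (4 + 4) = 6 - 1*8 = 6 - 8 = -2)
w = -3 (w = -5 - 1*(-2) = -5 + 2 = -3)
(w + P(-4))*f(5, 1) = (-3 - 4*(-4))*1 = (-3 + 16)*1 = 13*1 = 13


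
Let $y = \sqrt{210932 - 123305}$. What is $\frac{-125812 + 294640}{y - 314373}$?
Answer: $- \frac{8845827474}{16471715917} - \frac{28138 \sqrt{87627}}{16471715917} \approx -0.53754$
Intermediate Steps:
$y = \sqrt{87627} \approx 296.02$
$\frac{-125812 + 294640}{y - 314373} = \frac{-125812 + 294640}{\sqrt{87627} - 314373} = \frac{168828}{-314373 + \sqrt{87627}}$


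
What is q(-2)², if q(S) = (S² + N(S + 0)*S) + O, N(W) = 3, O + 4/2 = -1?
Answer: 25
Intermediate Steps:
O = -3 (O = -2 - 1 = -3)
q(S) = -3 + S² + 3*S (q(S) = (S² + 3*S) - 3 = -3 + S² + 3*S)
q(-2)² = (-3 + (-2)² + 3*(-2))² = (-3 + 4 - 6)² = (-5)² = 25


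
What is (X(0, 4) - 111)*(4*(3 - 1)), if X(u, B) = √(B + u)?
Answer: -872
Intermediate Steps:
(X(0, 4) - 111)*(4*(3 - 1)) = (√(4 + 0) - 111)*(4*(3 - 1)) = (√4 - 111)*(4*2) = (2 - 111)*8 = -109*8 = -872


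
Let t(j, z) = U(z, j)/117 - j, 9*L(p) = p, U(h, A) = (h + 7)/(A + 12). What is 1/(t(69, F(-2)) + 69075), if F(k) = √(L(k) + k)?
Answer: 55779052036617/3849089306038894469 - 56862*I*√5/3849089306038894469 ≈ 1.4491e-5 - 3.3033e-14*I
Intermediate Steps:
U(h, A) = (7 + h)/(12 + A)
L(p) = p/9
F(k) = √10*√k/3 (F(k) = √(k/9 + k) = √(10*k/9) = √10*√k/3)
t(j, z) = -j + (7 + z)/(117*(12 + j)) (t(j, z) = ((7 + z)/(12 + j))/117 - j = ((7 + z)/(12 + j))*(1/117) - j = (7 + z)/(117*(12 + j)) - j = -j + (7 + z)/(117*(12 + j)))
1/(t(69, F(-2)) + 69075) = 1/((7 + √10*√(-2)/3 - 117*69*(12 + 69))/(117*(12 + 69)) + 69075) = 1/((1/117)*(7 + √10*(I*√2)/3 - 117*69*81)/81 + 69075) = 1/((1/117)*(1/81)*(7 + 2*I*√5/3 - 653913) + 69075) = 1/((1/117)*(1/81)*(-653906 + 2*I*√5/3) + 69075) = 1/((-653906/9477 + 2*I*√5/28431) + 69075) = 1/(653969869/9477 + 2*I*√5/28431)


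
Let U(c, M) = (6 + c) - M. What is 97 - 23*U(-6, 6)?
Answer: 235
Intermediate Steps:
U(c, M) = 6 + c - M
97 - 23*U(-6, 6) = 97 - 23*(6 - 6 - 1*6) = 97 - 23*(6 - 6 - 6) = 97 - 23*(-6) = 97 + 138 = 235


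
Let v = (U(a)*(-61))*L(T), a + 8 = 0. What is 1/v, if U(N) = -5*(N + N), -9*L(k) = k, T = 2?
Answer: 9/9760 ≈ 0.00092213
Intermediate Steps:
a = -8 (a = -8 + 0 = -8)
L(k) = -k/9
U(N) = -10*N
v = 9760/9 (v = (-10*(-8)*(-61))*(-⅑*2) = (80*(-61))*(-2/9) = -4880*(-2/9) = 9760/9 ≈ 1084.4)
1/v = 1/(9760/9) = 9/9760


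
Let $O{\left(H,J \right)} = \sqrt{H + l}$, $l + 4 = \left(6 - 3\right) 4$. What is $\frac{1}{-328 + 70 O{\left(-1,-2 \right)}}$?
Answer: $- \frac{82}{18321} - \frac{35 \sqrt{7}}{36642} \approx -0.0070029$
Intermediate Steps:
$l = 8$ ($l = -4 + \left(6 - 3\right) 4 = -4 + 3 \cdot 4 = -4 + 12 = 8$)
$O{\left(H,J \right)} = \sqrt{8 + H}$ ($O{\left(H,J \right)} = \sqrt{H + 8} = \sqrt{8 + H}$)
$\frac{1}{-328 + 70 O{\left(-1,-2 \right)}} = \frac{1}{-328 + 70 \sqrt{8 - 1}} = \frac{1}{-328 + 70 \sqrt{7}}$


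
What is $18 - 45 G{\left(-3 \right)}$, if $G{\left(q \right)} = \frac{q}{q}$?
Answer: $-27$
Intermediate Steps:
$G{\left(q \right)} = 1$
$18 - 45 G{\left(-3 \right)} = 18 - 45 = -27$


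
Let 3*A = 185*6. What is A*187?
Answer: 69190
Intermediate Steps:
A = 370 (A = (185*6)/3 = (⅓)*1110 = 370)
A*187 = 370*187 = 69190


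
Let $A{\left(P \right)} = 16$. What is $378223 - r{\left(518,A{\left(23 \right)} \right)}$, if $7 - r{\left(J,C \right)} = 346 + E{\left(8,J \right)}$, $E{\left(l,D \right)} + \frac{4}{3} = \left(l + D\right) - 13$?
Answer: $\frac{1137221}{3} \approx 3.7907 \cdot 10^{5}$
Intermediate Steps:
$E{\left(l,D \right)} = - \frac{43}{3} + D + l$ ($E{\left(l,D \right)} = - \frac{4}{3} - \left(13 - D - l\right) = - \frac{4}{3} + \left(-13 + D + l\right) = - \frac{43}{3} + D + l$)
$r{\left(J,C \right)} = - \frac{998}{3} - J$ ($r{\left(J,C \right)} = 7 - \left(346 + \left(- \frac{43}{3} + J + 8\right)\right) = 7 - \left(346 + \left(- \frac{19}{3} + J\right)\right) = 7 - \left(\frac{1019}{3} + J\right) = - \frac{998}{3} - J$)
$378223 - r{\left(518,A{\left(23 \right)} \right)} = 378223 - \left(- \frac{998}{3} - 518\right) = 378223 - - \frac{2552}{3} = 378223 + \frac{2552}{3} = \frac{1137221}{3}$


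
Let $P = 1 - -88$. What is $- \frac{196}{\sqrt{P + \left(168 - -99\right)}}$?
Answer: $- \frac{98 \sqrt{89}}{89} \approx -10.388$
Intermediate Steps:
$P = 89$ ($P = 1 + 88 = 89$)
$- \frac{196}{\sqrt{P + \left(168 - -99\right)}} = - \frac{196}{\sqrt{89 + \left(168 - -99\right)}} = - \frac{196}{\sqrt{89 + \left(168 + 99\right)}} = - \frac{196}{\sqrt{89 + 267}} = - \frac{196}{\sqrt{356}} = - \frac{196}{2 \sqrt{89}} = - 196 \frac{\sqrt{89}}{178} = - \frac{98 \sqrt{89}}{89}$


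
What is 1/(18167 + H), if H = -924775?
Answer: -1/906608 ≈ -1.1030e-6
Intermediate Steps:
1/(18167 + H) = 1/(18167 - 924775) = 1/(-906608) = -1/906608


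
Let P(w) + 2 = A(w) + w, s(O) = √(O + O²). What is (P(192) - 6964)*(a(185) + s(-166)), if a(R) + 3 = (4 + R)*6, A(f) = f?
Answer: -7444242 - 6582*√27390 ≈ -8.5336e+6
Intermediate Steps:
a(R) = 21 + 6*R (a(R) = -3 + (4 + R)*6 = -3 + (24 + 6*R) = 21 + 6*R)
P(w) = -2 + 2*w (P(w) = -2 + (w + w) = -2 + 2*w)
(P(192) - 6964)*(a(185) + s(-166)) = ((-2 + 2*192) - 6964)*((21 + 6*185) + √(-166*(1 - 166))) = ((-2 + 384) - 6964)*((21 + 1110) + √(-166*(-165))) = (382 - 6964)*(1131 + √27390) = -6582*(1131 + √27390) = -7444242 - 6582*√27390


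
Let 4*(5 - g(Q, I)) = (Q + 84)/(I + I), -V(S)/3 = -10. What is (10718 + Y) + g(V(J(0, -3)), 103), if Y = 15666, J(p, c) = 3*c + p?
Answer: 10872211/412 ≈ 26389.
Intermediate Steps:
J(p, c) = p + 3*c
V(S) = 30 (V(S) = -3*(-10) = 30)
g(Q, I) = 5 - (84 + Q)/(8*I) (g(Q, I) = 5 - (Q + 84)/(4*(I + I)) = 5 - (84 + Q)/(4*(2*I)) = 5 - (84 + Q)*1/(2*I)/4 = 5 - (84 + Q)/(8*I))
(10718 + Y) + g(V(J(0, -3)), 103) = (10718 + 15666) + (1/8)*(-84 - 1*30 + 40*103)/103 = 26384 + (1/8)*(1/103)*(-84 - 30 + 4120) = 26384 + (1/8)*(1/103)*4006 = 26384 + 2003/412 = 10872211/412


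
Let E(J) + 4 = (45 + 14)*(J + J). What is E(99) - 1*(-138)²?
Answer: -7366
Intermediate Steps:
E(J) = -4 + 118*J (E(J) = -4 + (45 + 14)*(J + J) = -4 + 59*(2*J) = -4 + 118*J)
E(99) - 1*(-138)² = (-4 + 118*99) - 1*(-138)² = (-4 + 11682) - 1*19044 = 11678 - 19044 = -7366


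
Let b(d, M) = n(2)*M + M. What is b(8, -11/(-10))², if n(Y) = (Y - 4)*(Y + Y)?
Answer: 5929/100 ≈ 59.290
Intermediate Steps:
n(Y) = 2*Y*(-4 + Y) (n(Y) = (-4 + Y)*(2*Y) = 2*Y*(-4 + Y))
b(d, M) = -7*M (b(d, M) = (2*2*(-4 + 2))*M + M = (2*2*(-2))*M + M = -8*M + M = -7*M)
b(8, -11/(-10))² = (-(-77)/(-10))² = (-(-77)*(-1)/10)² = (-7*11/10)² = (-77/10)² = 5929/100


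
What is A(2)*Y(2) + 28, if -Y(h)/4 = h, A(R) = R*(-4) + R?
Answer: 76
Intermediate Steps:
A(R) = -3*R (A(R) = -4*R + R = -3*R)
Y(h) = -4*h
A(2)*Y(2) + 28 = (-3*2)*(-4*2) + 28 = -6*(-8) + 28 = 48 + 28 = 76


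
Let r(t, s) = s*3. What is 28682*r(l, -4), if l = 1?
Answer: -344184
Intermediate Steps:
r(t, s) = 3*s
28682*r(l, -4) = 28682*(3*(-4)) = 28682*(-12) = -344184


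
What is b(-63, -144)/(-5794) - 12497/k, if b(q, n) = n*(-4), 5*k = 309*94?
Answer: -189384293/84146262 ≈ -2.2507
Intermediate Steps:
k = 29046/5 (k = (309*94)/5 = (⅕)*29046 = 29046/5 ≈ 5809.2)
b(q, n) = -4*n
b(-63, -144)/(-5794) - 12497/k = -4*(-144)/(-5794) - 12497/29046/5 = 576*(-1/5794) - 12497*5/29046 = -288/2897 - 62485/29046 = -189384293/84146262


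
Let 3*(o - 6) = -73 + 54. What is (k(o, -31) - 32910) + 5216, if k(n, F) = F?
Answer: -27725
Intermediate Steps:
o = -1/3 (o = 6 + (-73 + 54)/3 = 6 + (1/3)*(-19) = 6 - 19/3 = -1/3 ≈ -0.33333)
(k(o, -31) - 32910) + 5216 = (-31 - 32910) + 5216 = -32941 + 5216 = -27725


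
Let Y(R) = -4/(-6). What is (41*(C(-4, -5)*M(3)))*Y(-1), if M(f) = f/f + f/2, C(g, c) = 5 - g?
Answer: 615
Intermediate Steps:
M(f) = 1 + f/2 (M(f) = 1 + f*(½) = 1 + f/2)
Y(R) = ⅔ (Y(R) = -4*(-⅙) = ⅔)
(41*(C(-4, -5)*M(3)))*Y(-1) = (41*((5 - 1*(-4))*(1 + (½)*3)))*(⅔) = (41*((5 + 4)*(1 + 3/2)))*(⅔) = (41*(9*(5/2)))*(⅔) = (41*(45/2))*(⅔) = (1845/2)*(⅔) = 615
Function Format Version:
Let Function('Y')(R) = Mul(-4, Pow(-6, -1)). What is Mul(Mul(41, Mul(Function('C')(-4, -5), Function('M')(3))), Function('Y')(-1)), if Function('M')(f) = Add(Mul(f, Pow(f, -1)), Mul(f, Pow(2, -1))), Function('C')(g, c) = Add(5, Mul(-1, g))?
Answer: 615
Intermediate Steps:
Function('M')(f) = Add(1, Mul(Rational(1, 2), f)) (Function('M')(f) = Add(1, Mul(f, Rational(1, 2))) = Add(1, Mul(Rational(1, 2), f)))
Function('Y')(R) = Rational(2, 3) (Function('Y')(R) = Mul(-4, Rational(-1, 6)) = Rational(2, 3))
Mul(Mul(41, Mul(Function('C')(-4, -5), Function('M')(3))), Function('Y')(-1)) = Mul(Mul(41, Mul(Add(5, Mul(-1, -4)), Add(1, Mul(Rational(1, 2), 3)))), Rational(2, 3)) = Mul(Mul(41, Mul(Add(5, 4), Add(1, Rational(3, 2)))), Rational(2, 3)) = Mul(Mul(41, Mul(9, Rational(5, 2))), Rational(2, 3)) = Mul(Mul(41, Rational(45, 2)), Rational(2, 3)) = Mul(Rational(1845, 2), Rational(2, 3)) = 615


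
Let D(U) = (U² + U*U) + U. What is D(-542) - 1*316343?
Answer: 270643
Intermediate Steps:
D(U) = U + 2*U² (D(U) = (U² + U²) + U = 2*U² + U = U + 2*U²)
D(-542) - 1*316343 = -542*(1 + 2*(-542)) - 1*316343 = -542*(1 - 1084) - 316343 = -542*(-1083) - 316343 = 586986 - 316343 = 270643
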